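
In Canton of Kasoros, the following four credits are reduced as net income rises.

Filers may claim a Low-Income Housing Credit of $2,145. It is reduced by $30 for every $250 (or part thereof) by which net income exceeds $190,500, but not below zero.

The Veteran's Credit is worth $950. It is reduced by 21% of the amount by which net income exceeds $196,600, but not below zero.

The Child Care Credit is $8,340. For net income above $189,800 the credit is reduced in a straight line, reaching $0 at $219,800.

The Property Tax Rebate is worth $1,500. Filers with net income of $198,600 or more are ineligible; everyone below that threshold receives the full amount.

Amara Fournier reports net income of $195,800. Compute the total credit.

$10,607

Low-Income Housing Credit: income exceeds $190,500 by $5,300, which is 22 full-or-partial $250 increments; reduction = 22 × $30 = $660, leaving $1,485.
Veteran's Credit: $195,800 is at or below the $196,600 threshold, so the full $950 applies.
Child Care Credit: $195,800 is $6,000 into a $30,000 phase-out range, leaving 24,000/30,000 of the credit: $8,340 × 24,000/30,000 = $6,672.
Property Tax Rebate: $195,800 is below the $198,600 cutoff, so the full $1,500 applies.
Total: $1,485 + $950 + $6,672 + $1,500 = $10,607.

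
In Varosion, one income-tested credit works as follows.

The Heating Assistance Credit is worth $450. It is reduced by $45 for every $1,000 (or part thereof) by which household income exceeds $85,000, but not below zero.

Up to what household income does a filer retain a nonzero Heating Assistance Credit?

After 9 increments the reduction is 9 × $45 = $405, leaving $45; one more increment wipes it out. Increment 9 ends at excess 9 × $1,000 = $9,000, so the highest qualifying income is $85,000 + $9,000 = $94,000.

$94,000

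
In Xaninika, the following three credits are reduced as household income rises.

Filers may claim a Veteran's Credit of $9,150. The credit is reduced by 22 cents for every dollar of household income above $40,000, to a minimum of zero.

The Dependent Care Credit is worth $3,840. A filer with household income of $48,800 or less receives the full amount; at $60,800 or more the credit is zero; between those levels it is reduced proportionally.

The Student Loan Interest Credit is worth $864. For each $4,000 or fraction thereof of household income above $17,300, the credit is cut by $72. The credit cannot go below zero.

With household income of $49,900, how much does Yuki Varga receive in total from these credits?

$10,676

Veteran's Credit: 22% of the $9,900 excess over $40,000 is $2,178; credit = $9,150 − $2,178 = $6,972.
Dependent Care Credit: $49,900 is $1,100 into a $12,000 phase-out range, leaving 10,900/12,000 of the credit: $3,840 × 10,900/12,000 = $3,488.
Student Loan Interest Credit: income exceeds $17,300 by $32,600, which is 9 full-or-partial $4,000 increments; reduction = 9 × $72 = $648, leaving $216.
Total: $6,972 + $3,488 + $216 = $10,676.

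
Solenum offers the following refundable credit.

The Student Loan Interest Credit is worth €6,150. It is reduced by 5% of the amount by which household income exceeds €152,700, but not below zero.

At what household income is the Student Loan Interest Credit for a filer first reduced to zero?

The credit falls by 5% of each euro above €152,700, so it reaches zero when the excess is €6,150 / 5% = €123,000: income = €152,700 + €123,000 = €275,700.

€275,700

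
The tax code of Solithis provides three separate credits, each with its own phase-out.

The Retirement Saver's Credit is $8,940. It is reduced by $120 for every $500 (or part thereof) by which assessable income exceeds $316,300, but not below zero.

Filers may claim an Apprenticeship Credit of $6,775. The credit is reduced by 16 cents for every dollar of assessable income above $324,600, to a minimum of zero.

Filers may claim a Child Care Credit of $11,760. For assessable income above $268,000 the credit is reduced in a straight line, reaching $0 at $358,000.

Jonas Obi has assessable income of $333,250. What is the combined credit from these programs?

$13,485

Retirement Saver's Credit: income exceeds $316,300 by $16,950, which is 34 full-or-partial $500 increments; reduction = 34 × $120 = $4,080, leaving $4,860.
Apprenticeship Credit: 16% of the $8,650 excess over $324,600 is $1,384; credit = $6,775 − $1,384 = $5,391.
Child Care Credit: $333,250 is $65,250 into a $90,000 phase-out range, leaving 24,750/90,000 of the credit: $11,760 × 24,750/90,000 = $3,234.
Total: $4,860 + $5,391 + $3,234 = $13,485.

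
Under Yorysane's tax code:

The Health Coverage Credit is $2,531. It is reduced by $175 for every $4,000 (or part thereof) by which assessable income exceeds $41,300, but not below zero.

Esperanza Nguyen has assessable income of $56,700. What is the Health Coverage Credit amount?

$1,831

Health Coverage Credit: income exceeds $41,300 by $15,400, which is 4 full-or-partial $4,000 increments; reduction = 4 × $175 = $700, leaving $1,831.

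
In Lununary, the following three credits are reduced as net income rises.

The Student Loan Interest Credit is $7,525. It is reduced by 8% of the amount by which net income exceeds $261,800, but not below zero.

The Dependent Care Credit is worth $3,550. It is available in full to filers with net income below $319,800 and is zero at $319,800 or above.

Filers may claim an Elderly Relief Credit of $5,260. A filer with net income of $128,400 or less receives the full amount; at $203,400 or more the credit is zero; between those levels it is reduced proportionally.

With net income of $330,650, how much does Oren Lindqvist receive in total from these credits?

$2,017

Student Loan Interest Credit: 8% of the $68,850 excess over $261,800 is $5,508; credit = $7,525 − $5,508 = $2,017.
Dependent Care Credit: $330,650 meets or exceeds the $319,800 cutoff, so the credit is $0.
Elderly Relief Credit: $330,650 is at or above $203,400, so the credit is $0.
Total: $2,017 + $0 + $0 = $2,017.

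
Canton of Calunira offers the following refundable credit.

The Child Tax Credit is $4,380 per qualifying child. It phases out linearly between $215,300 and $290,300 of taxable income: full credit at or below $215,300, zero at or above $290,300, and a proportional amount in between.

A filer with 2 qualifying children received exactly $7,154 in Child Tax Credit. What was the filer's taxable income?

$229,050

Full credit = 2 × $4,380 = $8,760.
$7,154 is 7,154/8,760 of the full $8,760, so 1,606/8,760 of the $75,000 range has been used: income = $215,300 + $75,000 × 1,606/8,760 = $229,050.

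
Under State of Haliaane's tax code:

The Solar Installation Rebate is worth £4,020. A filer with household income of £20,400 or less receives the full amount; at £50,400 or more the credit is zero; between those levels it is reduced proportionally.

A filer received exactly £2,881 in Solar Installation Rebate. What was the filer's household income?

£28,900

£2,881 is 2,881/4,020 of the full £4,020, so 1,139/4,020 of the £30,000 range has been used: income = £20,400 + £30,000 × 1,139/4,020 = £28,900.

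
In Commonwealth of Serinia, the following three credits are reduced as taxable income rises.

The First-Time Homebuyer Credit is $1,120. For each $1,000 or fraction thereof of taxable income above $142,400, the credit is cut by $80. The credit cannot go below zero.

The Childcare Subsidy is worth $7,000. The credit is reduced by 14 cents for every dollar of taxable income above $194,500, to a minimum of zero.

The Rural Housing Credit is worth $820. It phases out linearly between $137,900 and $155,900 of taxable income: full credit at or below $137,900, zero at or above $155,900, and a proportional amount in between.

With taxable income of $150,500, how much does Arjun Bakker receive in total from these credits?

First-Time Homebuyer Credit: income exceeds $142,400 by $8,100, which is 9 full-or-partial $1,000 increments; reduction = 9 × $80 = $720, leaving $400.
Childcare Subsidy: $150,500 is at or below the $194,500 threshold, so the full $7,000 applies.
Rural Housing Credit: $150,500 is $12,600 into a $18,000 phase-out range, leaving 5,400/18,000 of the credit: $820 × 5,400/18,000 = $246.
Total: $400 + $7,000 + $246 = $7,646.

$7,646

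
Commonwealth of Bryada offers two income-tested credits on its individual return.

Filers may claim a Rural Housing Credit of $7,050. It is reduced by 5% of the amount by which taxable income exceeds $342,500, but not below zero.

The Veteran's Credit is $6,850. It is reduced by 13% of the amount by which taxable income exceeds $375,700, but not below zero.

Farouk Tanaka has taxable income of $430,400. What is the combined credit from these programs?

$2,655

Rural Housing Credit: 5% of the $87,900 excess over $342,500 is $4,395; credit = $7,050 − $4,395 = $2,655.
Veteran's Credit: 13% of the $54,700 excess over $375,700 is $7,111 ≥ base, so the credit is $0.
Total: $2,655 + $0 = $2,655.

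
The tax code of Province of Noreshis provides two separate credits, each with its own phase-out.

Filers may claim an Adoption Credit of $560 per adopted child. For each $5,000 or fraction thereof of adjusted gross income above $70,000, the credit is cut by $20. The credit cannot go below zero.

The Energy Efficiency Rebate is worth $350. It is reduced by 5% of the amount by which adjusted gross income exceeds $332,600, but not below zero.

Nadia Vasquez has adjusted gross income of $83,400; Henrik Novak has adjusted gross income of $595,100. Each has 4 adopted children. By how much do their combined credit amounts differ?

$2,410

Nadia ($83,400): Adoption Credit: base = 4 × $560 = $2,240. income exceeds $70,000 by $13,400, which is 3 full-or-partial $5,000 increments; reduction = 3 × $20 = $60, leaving $2,180. Energy Efficiency Rebate: $83,400 is at or below the $332,600 threshold, so the full $350 applies. total $2,180 + $350 = $2,530
Henrik ($595,100): Adoption Credit: base = 4 × $560 = $2,240. income exceeds $70,000 by $525,100, which is 106 full-or-partial $5,000 increments; reduction = 106 × $20 = $2,120, leaving $120. Energy Efficiency Rebate: 5% of the $262,500 excess over $332,600 is $13,125 ≥ base, so the credit is $0. total $120 + $0 = $120
Difference: |$2,530 − $120| = $2,410.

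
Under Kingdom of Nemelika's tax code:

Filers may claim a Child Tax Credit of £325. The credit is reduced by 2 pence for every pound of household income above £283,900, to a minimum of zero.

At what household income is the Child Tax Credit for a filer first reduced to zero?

The credit falls by 2% of each pound above £283,900, so it reaches zero when the excess is £325 / 2% = £16,250: income = £283,900 + £16,250 = £300,150.

£300,150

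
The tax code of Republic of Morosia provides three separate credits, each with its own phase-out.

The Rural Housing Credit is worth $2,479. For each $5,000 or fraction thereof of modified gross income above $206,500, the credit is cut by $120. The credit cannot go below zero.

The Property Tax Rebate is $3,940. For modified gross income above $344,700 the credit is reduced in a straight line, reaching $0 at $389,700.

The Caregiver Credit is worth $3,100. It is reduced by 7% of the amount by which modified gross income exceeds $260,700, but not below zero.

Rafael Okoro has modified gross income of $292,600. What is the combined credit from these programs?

Rural Housing Credit: income exceeds $206,500 by $86,100, which is 18 full-or-partial $5,000 increments; reduction = 18 × $120 = $2,160, leaving $319.
Property Tax Rebate: $292,600 is at or below the $344,700 threshold, so the full $3,940 applies.
Caregiver Credit: 7% of the $31,900 excess over $260,700 is $2,233; credit = $3,100 − $2,233 = $867.
Total: $319 + $3,940 + $867 = $5,126.

$5,126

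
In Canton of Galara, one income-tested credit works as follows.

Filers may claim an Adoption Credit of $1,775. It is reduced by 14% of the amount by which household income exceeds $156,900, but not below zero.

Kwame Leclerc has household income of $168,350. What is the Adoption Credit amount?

Adoption Credit: 14% of the $11,450 excess over $156,900 is $1,603; credit = $1,775 − $1,603 = $172.

$172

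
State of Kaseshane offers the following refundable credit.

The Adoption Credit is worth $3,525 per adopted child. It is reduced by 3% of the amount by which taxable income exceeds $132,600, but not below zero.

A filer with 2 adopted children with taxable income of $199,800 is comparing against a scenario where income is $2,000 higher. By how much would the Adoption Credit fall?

At $199,800 — base = 2 × $3,525 = $7,050. 3% of the $67,200 excess over $132,600 is $2,016; credit = $7,050 − $2,016 = $5,034.
At $201,800 — base = 2 × $3,525 = $7,050. 3% of the $69,200 excess over $132,600 is $2,076; credit = $7,050 − $2,076 = $4,974.
Lost: $5,034 − $4,974 = $60.

$60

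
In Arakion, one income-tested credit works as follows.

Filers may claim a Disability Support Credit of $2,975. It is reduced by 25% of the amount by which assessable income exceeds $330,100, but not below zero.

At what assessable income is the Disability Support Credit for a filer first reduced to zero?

The credit falls by 25% of each dollar above $330,100, so it reaches zero when the excess is $2,975 / 25% = $11,900: income = $330,100 + $11,900 = $342,000.

$342,000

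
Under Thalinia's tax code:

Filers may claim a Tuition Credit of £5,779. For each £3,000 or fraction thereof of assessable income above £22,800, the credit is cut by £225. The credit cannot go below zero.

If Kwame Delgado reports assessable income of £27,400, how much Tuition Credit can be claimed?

Tuition Credit: income exceeds £22,800 by £4,600, which is 2 full-or-partial £3,000 increments; reduction = 2 × £225 = £450, leaving £5,329.

£5,329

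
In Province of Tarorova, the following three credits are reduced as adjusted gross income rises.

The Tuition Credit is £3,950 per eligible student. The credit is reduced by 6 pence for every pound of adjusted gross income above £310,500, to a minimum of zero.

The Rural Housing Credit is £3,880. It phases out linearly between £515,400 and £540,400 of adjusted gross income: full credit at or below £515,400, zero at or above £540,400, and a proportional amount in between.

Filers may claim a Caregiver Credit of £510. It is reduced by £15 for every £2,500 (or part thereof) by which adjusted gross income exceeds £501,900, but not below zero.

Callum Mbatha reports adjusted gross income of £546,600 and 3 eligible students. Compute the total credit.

£240

Tuition Credit: base = 3 × £3,950 = £11,850. 6% of the £236,100 excess over £310,500 is £14,166 ≥ base, so the credit is £0.
Rural Housing Credit: £546,600 is at or above £540,400, so the credit is £0.
Caregiver Credit: income exceeds £501,900 by £44,700, which is 18 full-or-partial £2,500 increments; reduction = 18 × £15 = £270, leaving £240.
Total: £0 + £0 + £240 = £240.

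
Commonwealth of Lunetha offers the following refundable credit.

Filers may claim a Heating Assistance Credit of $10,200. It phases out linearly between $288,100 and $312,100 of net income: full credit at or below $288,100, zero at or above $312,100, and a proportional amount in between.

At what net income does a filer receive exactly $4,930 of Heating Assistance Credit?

$300,500

$4,930 is 4,930/10,200 of the full $10,200, so 5,270/10,200 of the $24,000 range has been used: income = $288,100 + $24,000 × 5,270/10,200 = $300,500.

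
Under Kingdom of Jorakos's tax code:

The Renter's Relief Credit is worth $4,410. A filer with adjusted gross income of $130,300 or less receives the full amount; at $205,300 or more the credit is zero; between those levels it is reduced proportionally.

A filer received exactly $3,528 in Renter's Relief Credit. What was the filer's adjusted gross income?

$145,300

$3,528 is 3,528/4,410 of the full $4,410, so 882/4,410 of the $75,000 range has been used: income = $130,300 + $75,000 × 882/4,410 = $145,300.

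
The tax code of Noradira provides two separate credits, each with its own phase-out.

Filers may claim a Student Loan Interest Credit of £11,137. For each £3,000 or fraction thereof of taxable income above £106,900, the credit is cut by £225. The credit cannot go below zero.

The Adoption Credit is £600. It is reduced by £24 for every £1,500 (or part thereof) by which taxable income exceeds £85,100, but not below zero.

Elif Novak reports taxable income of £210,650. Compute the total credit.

£3,262

Student Loan Interest Credit: income exceeds £106,900 by £103,750, which is 35 full-or-partial £3,000 increments; reduction = 35 × £225 = £7,875, leaving £3,262.
Adoption Credit: income exceeds £85,100 by £125,550 → 84 increments × £24 = £2,016 ≥ base, so the credit is £0.
Total: £3,262 + £0 = £3,262.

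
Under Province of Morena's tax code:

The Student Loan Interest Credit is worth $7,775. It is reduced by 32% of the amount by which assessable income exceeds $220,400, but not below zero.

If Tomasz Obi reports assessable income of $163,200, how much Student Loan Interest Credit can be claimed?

$7,775

Student Loan Interest Credit: $163,200 is at or below the $220,400 threshold, so the full $7,775 applies.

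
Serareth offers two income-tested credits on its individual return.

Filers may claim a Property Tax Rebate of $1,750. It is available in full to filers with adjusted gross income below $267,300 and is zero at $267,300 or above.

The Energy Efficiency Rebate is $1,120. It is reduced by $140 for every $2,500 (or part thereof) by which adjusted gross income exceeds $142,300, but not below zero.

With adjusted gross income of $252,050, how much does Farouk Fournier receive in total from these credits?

$1,750

Property Tax Rebate: $252,050 is below the $267,300 cutoff, so the full $1,750 applies.
Energy Efficiency Rebate: income exceeds $142,300 by $109,750 → 44 increments × $140 = $6,160 ≥ base, so the credit is $0.
Total: $1,750 + $0 = $1,750.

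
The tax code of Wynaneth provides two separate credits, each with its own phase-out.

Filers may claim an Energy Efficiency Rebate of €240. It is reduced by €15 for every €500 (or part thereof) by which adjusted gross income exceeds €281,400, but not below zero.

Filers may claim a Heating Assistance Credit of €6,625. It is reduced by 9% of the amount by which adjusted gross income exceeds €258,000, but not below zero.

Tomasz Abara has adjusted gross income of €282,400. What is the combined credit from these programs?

Energy Efficiency Rebate: income exceeds €281,400 by €1,000, which is 2 full-or-partial €500 increments; reduction = 2 × €15 = €30, leaving €210.
Heating Assistance Credit: 9% of the €24,400 excess over €258,000 is €2,196; credit = €6,625 − €2,196 = €4,429.
Total: €210 + €4,429 = €4,639.

€4,639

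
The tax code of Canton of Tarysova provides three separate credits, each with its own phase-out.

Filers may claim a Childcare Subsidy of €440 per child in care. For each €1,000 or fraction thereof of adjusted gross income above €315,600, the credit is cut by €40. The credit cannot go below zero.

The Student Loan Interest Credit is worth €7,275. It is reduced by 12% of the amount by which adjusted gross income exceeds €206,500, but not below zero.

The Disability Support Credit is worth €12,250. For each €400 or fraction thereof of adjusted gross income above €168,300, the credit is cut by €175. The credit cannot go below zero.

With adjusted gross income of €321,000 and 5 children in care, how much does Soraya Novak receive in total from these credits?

€1,960

Childcare Subsidy: base = 5 × €440 = €2,200. income exceeds €315,600 by €5,400, which is 6 full-or-partial €1,000 increments; reduction = 6 × €40 = €240, leaving €1,960.
Student Loan Interest Credit: 12% of the €114,500 excess over €206,500 is €13,740 ≥ base, so the credit is €0.
Disability Support Credit: income exceeds €168,300 by €152,700 → 382 increments × €175 = €66,850 ≥ base, so the credit is €0.
Total: €1,960 + €0 + €0 = €1,960.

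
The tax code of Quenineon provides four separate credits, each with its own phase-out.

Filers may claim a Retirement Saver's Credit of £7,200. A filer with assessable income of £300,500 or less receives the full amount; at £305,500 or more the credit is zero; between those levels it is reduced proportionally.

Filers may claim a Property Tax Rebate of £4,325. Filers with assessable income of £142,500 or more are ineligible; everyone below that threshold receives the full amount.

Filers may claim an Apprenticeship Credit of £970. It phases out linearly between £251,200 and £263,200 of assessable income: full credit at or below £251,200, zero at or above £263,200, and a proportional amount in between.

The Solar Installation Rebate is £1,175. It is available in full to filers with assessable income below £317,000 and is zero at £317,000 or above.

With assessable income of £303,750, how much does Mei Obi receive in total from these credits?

£3,695

Retirement Saver's Credit: £303,750 is £3,250 into a £5,000 phase-out range, leaving 1,750/5,000 of the credit: £7,200 × 1,750/5,000 = £2,520.
Property Tax Rebate: £303,750 meets or exceeds the £142,500 cutoff, so the credit is £0.
Apprenticeship Credit: £303,750 is at or above £263,200, so the credit is £0.
Solar Installation Rebate: £303,750 is below the £317,000 cutoff, so the full £1,175 applies.
Total: £2,520 + £0 + £0 + £1,175 = £3,695.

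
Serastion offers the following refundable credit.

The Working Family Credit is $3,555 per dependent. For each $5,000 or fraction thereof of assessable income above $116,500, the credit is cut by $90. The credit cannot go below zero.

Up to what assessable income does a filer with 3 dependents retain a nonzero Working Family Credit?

$706,500

Full credit = 3 × $3,555 = $10,665.
After 118 increments the reduction is 118 × $90 = $10,620, leaving $45; one more increment wipes it out. Increment 118 ends at excess 118 × $5,000 = $590,000, so the highest qualifying income is $116,500 + $590,000 = $706,500.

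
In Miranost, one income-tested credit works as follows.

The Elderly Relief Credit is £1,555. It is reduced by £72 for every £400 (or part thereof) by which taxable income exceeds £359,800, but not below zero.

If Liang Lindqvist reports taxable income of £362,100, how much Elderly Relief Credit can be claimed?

Elderly Relief Credit: income exceeds £359,800 by £2,300, which is 6 full-or-partial £400 increments; reduction = 6 × £72 = £432, leaving £1,123.

£1,123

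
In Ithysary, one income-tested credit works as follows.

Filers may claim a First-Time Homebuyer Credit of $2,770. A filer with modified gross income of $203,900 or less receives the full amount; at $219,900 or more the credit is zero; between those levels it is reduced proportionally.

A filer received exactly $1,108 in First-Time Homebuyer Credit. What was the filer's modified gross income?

$1,108 is 1,108/2,770 of the full $2,770, so 1,662/2,770 of the $16,000 range has been used: income = $203,900 + $16,000 × 1,662/2,770 = $213,500.

$213,500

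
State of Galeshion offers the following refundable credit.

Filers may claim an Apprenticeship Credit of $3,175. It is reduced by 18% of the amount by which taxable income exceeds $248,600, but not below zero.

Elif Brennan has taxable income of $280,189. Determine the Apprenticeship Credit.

$0

Apprenticeship Credit: 18% of the $31,589 excess over $248,600 is $5,686.02 ≥ base, so the credit is $0.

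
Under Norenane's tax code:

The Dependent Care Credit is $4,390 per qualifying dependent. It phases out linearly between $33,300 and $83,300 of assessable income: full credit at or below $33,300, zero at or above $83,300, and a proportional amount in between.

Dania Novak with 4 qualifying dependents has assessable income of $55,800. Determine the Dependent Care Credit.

$9,658

Dependent Care Credit: base = 4 × $4,390 = $17,560. $55,800 is $22,500 into a $50,000 phase-out range, leaving 27,500/50,000 of the credit: $17,560 × 27,500/50,000 = $9,658.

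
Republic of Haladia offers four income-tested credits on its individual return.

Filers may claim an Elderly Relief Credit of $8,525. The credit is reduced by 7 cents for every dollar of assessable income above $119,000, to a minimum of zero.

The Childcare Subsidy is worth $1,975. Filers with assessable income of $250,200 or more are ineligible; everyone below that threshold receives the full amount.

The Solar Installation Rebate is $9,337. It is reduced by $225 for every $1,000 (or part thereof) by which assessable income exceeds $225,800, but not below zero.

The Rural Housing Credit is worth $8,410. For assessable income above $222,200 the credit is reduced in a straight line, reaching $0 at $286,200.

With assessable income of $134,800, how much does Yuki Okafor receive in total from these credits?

$27,141

Elderly Relief Credit: 7% of the $15,800 excess over $119,000 is $1,106; credit = $8,525 − $1,106 = $7,419.
Childcare Subsidy: $134,800 is below the $250,200 cutoff, so the full $1,975 applies.
Solar Installation Rebate: $134,800 is at or below the $225,800 threshold, so the full $9,337 applies.
Rural Housing Credit: $134,800 is at or below the $222,200 threshold, so the full $8,410 applies.
Total: $7,419 + $1,975 + $9,337 + $8,410 = $27,141.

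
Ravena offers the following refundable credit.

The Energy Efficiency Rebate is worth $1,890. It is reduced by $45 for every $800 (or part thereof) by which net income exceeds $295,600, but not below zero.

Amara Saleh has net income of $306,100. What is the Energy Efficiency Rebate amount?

$1,260

Energy Efficiency Rebate: income exceeds $295,600 by $10,500, which is 14 full-or-partial $800 increments; reduction = 14 × $45 = $630, leaving $1,260.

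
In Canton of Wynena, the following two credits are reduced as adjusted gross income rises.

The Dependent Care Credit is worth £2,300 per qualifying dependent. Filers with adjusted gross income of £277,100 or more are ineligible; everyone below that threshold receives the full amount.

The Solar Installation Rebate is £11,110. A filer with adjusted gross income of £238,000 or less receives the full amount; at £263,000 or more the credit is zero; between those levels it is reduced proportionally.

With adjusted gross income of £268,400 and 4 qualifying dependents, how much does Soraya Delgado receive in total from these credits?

Dependent Care Credit: base = 4 × £2,300 = £9,200. £268,400 is below the £277,100 cutoff, so the full £9,200 applies.
Solar Installation Rebate: £268,400 is at or above £263,000, so the credit is £0.
Total: £9,200 + £0 = £9,200.

£9,200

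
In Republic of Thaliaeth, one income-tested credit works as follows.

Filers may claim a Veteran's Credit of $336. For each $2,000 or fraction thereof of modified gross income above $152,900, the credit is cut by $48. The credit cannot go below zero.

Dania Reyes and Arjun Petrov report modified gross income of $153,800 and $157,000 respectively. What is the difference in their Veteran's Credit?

$96

Dania ($153,800): Veteran's Credit: income exceeds $152,900 by $900, which is 1 full-or-partial $2,000 increment; reduction = 1 × $48 = $48, leaving $288.
Arjun ($157,000): Veteran's Credit: income exceeds $152,900 by $4,100, which is 3 full-or-partial $2,000 increments; reduction = 3 × $48 = $144, leaving $192.
Difference: |$288 − $192| = $96.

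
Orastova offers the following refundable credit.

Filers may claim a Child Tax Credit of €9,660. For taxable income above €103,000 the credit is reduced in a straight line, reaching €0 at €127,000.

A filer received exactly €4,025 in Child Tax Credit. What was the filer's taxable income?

€117,000

€4,025 is 4,025/9,660 of the full €9,660, so 5,635/9,660 of the €24,000 range has been used: income = €103,000 + €24,000 × 5,635/9,660 = €117,000.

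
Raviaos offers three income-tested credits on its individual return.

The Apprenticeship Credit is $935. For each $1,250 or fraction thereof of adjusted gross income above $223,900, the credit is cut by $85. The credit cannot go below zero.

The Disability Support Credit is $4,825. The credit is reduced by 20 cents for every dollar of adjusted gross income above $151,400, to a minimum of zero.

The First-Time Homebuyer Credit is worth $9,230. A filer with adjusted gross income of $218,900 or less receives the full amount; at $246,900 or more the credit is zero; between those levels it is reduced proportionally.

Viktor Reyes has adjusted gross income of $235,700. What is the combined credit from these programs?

$3,777

Apprenticeship Credit: income exceeds $223,900 by $11,800, which is 10 full-or-partial $1,250 increments; reduction = 10 × $85 = $850, leaving $85.
Disability Support Credit: 20% of the $84,300 excess over $151,400 is $16,860 ≥ base, so the credit is $0.
First-Time Homebuyer Credit: $235,700 is $16,800 into a $28,000 phase-out range, leaving 11,200/28,000 of the credit: $9,230 × 11,200/28,000 = $3,692.
Total: $85 + $0 + $3,692 = $3,777.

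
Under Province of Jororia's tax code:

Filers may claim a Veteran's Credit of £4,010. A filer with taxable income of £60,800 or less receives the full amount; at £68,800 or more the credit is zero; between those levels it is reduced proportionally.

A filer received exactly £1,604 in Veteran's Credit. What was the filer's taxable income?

£1,604 is 1,604/4,010 of the full £4,010, so 2,406/4,010 of the £8,000 range has been used: income = £60,800 + £8,000 × 2,406/4,010 = £65,600.

£65,600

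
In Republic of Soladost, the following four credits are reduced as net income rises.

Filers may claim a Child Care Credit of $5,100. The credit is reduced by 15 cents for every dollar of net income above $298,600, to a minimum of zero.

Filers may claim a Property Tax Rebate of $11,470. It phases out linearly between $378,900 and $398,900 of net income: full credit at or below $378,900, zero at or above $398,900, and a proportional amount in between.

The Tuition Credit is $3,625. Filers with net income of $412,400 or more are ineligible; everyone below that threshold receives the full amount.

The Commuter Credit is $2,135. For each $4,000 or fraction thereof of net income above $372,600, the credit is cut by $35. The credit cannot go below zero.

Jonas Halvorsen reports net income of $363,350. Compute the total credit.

$17,230

Child Care Credit: 15% of the $64,750 excess over $298,600 is $9,712.50 ≥ base, so the credit is $0.
Property Tax Rebate: $363,350 is at or below the $378,900 threshold, so the full $11,470 applies.
Tuition Credit: $363,350 is below the $412,400 cutoff, so the full $3,625 applies.
Commuter Credit: $363,350 is at or below the $372,600 threshold, so the full $2,135 applies.
Total: $0 + $11,470 + $3,625 + $2,135 = $17,230.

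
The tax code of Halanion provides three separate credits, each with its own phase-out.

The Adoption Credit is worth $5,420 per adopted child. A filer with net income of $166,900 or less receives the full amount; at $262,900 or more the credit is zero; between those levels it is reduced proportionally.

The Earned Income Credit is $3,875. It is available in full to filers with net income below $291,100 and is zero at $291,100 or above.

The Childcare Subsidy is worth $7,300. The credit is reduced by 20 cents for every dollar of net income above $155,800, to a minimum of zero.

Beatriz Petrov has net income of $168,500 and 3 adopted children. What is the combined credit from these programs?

Adoption Credit: base = 3 × $5,420 = $16,260. $168,500 is $1,600 into a $96,000 phase-out range, leaving 94,400/96,000 of the credit: $16,260 × 94,400/96,000 = $15,989.
Earned Income Credit: $168,500 is below the $291,100 cutoff, so the full $3,875 applies.
Childcare Subsidy: 20% of the $12,700 excess over $155,800 is $2,540; credit = $7,300 − $2,540 = $4,760.
Total: $15,989 + $3,875 + $4,760 = $24,624.

$24,624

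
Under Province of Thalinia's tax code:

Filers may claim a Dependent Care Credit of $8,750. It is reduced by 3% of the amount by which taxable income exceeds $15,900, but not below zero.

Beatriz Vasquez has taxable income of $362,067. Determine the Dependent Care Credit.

$0

Dependent Care Credit: 3% of the $346,167 excess over $15,900 is $10,385.01 ≥ base, so the credit is $0.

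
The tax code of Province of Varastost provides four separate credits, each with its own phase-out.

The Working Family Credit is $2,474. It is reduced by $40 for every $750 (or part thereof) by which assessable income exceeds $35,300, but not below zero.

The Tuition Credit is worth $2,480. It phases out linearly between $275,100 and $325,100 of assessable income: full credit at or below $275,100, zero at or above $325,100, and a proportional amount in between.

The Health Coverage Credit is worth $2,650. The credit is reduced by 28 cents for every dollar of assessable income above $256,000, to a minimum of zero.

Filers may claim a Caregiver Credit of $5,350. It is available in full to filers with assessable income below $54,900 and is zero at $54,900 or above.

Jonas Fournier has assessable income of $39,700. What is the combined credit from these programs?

Working Family Credit: income exceeds $35,300 by $4,400, which is 6 full-or-partial $750 increments; reduction = 6 × $40 = $240, leaving $2,234.
Tuition Credit: $39,700 is at or below the $275,100 threshold, so the full $2,480 applies.
Health Coverage Credit: $39,700 is at or below the $256,000 threshold, so the full $2,650 applies.
Caregiver Credit: $39,700 is below the $54,900 cutoff, so the full $5,350 applies.
Total: $2,234 + $2,480 + $2,650 + $5,350 = $12,714.

$12,714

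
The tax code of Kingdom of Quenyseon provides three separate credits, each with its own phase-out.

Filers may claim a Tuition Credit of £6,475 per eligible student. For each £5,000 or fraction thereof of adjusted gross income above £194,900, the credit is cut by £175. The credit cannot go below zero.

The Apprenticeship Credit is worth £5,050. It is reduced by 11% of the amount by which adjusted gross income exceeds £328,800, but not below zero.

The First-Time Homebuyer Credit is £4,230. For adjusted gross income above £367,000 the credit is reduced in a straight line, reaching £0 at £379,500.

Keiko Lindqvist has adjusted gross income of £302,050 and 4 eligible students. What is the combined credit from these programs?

£31,330

Tuition Credit: base = 4 × £6,475 = £25,900. income exceeds £194,900 by £107,150, which is 22 full-or-partial £5,000 increments; reduction = 22 × £175 = £3,850, leaving £22,050.
Apprenticeship Credit: £302,050 is at or below the £328,800 threshold, so the full £5,050 applies.
First-Time Homebuyer Credit: £302,050 is at or below the £367,000 threshold, so the full £4,230 applies.
Total: £22,050 + £5,050 + £4,230 = £31,330.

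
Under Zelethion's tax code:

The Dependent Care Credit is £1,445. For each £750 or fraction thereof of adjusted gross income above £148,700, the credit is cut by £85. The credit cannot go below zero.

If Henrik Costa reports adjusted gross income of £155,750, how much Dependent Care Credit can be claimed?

£595

Dependent Care Credit: income exceeds £148,700 by £7,050, which is 10 full-or-partial £750 increments; reduction = 10 × £85 = £850, leaving £595.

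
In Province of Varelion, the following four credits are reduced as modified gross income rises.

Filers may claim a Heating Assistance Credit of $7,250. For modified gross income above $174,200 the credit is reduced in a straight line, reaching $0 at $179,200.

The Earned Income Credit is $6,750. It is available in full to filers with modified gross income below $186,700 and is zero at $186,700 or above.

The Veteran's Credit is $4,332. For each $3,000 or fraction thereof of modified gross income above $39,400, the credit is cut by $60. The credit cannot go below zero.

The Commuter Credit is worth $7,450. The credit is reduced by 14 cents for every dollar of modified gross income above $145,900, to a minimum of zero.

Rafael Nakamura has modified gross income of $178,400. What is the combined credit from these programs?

$12,322

Heating Assistance Credit: $178,400 is $4,200 into a $5,000 phase-out range, leaving 800/5,000 of the credit: $7,250 × 800/5,000 = $1,160.
Earned Income Credit: $178,400 is below the $186,700 cutoff, so the full $6,750 applies.
Veteran's Credit: income exceeds $39,400 by $139,000, which is 47 full-or-partial $3,000 increments; reduction = 47 × $60 = $2,820, leaving $1,512.
Commuter Credit: 14% of the $32,500 excess over $145,900 is $4,550; credit = $7,450 − $4,550 = $2,900.
Total: $1,160 + $6,750 + $1,512 + $2,900 = $12,322.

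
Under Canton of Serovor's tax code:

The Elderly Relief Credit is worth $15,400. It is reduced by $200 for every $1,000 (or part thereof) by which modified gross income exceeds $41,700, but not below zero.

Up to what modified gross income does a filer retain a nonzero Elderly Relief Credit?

$117,700

After 76 increments the reduction is 76 × $200 = $15,200, leaving $200; one more increment wipes it out. Increment 76 ends at excess 76 × $1,000 = $76,000, so the highest qualifying income is $41,700 + $76,000 = $117,700.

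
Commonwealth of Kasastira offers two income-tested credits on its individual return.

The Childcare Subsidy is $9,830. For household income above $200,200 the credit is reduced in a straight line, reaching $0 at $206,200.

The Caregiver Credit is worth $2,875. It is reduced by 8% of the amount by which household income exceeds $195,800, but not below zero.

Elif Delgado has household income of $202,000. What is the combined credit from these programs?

Childcare Subsidy: $202,000 is $1,800 into a $6,000 phase-out range, leaving 4,200/6,000 of the credit: $9,830 × 4,200/6,000 = $6,881.
Caregiver Credit: 8% of the $6,200 excess over $195,800 is $496; credit = $2,875 − $496 = $2,379.
Total: $6,881 + $2,379 = $9,260.

$9,260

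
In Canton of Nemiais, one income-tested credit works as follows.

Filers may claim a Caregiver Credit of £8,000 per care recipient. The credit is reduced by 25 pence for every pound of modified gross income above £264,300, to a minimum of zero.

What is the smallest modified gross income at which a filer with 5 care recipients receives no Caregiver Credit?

Full credit = 5 × £8,000 = £40,000.
The credit falls by 25% of each pound above £264,300, so it reaches zero when the excess is £40,000 / 25% = £160,000: income = £264,300 + £160,000 = £424,300.

£424,300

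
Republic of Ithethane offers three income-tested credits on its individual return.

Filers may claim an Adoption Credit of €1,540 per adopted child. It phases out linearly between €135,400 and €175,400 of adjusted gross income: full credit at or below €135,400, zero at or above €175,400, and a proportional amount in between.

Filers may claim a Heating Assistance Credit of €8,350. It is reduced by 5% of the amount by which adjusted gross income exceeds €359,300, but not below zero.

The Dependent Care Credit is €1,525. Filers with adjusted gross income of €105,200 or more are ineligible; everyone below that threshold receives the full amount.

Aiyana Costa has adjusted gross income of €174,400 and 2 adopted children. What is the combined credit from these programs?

€8,427

Adoption Credit: base = 2 × €1,540 = €3,080. €174,400 is €39,000 into a €40,000 phase-out range, leaving 1,000/40,000 of the credit: €3,080 × 1,000/40,000 = €77.
Heating Assistance Credit: €174,400 is at or below the €359,300 threshold, so the full €8,350 applies.
Dependent Care Credit: €174,400 meets or exceeds the €105,200 cutoff, so the credit is €0.
Total: €77 + €8,350 + €0 = €8,427.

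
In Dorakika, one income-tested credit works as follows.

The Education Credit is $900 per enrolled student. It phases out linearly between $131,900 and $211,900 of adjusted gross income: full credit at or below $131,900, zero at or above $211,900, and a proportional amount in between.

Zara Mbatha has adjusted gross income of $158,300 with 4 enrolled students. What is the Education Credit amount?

Education Credit: base = 4 × $900 = $3,600. $158,300 is $26,400 into a $80,000 phase-out range, leaving 53,600/80,000 of the credit: $3,600 × 53,600/80,000 = $2,412.

$2,412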